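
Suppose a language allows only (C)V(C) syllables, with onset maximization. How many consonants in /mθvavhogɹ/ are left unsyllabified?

Syllabifying with onset maximization leaves /m/, /θ/, /ɹ/ stranded (at most one coda consonant is licensed; onsets are limited to one consonant).

3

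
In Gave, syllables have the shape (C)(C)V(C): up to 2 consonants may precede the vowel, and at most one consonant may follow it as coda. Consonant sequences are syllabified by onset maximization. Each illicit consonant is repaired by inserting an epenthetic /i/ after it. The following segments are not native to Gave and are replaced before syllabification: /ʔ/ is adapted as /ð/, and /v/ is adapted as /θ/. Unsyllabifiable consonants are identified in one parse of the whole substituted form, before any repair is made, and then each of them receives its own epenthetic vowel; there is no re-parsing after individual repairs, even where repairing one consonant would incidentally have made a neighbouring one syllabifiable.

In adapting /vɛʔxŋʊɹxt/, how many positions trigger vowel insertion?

After substitution the input is /θɛðxŋʊɹxt/.
The unsyllabifiable consonants are /x/, /t/; each receives one epenthetic vowel.

2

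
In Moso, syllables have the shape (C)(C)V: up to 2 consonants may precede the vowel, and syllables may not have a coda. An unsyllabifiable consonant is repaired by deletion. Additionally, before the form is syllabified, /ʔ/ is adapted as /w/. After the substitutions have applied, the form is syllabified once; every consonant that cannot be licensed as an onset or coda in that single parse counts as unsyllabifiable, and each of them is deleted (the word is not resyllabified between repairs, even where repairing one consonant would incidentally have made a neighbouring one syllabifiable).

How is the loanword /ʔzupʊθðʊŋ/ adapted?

Substitution: /ʔ/ → /w/, giving /wzupʊθðʊŋ/.
Syllabifying with onset maximization leaves /ŋ/ stranded (no codas are permitted; onsets may contain at most 2 consonants).
Deletion applies to /ŋ/.

wzupʊθðʊ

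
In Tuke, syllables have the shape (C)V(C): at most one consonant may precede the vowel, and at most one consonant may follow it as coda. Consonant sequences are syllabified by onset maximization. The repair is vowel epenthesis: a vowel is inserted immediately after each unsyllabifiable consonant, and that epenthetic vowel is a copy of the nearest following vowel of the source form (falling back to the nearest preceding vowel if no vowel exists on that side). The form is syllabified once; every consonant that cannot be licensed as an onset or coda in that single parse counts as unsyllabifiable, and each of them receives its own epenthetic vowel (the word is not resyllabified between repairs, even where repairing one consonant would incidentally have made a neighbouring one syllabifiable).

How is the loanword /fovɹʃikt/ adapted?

fovɹiʃikti

The consonants /ɹ/, /t/ cannot be parsed into a legal (C)V(C) syllable (at most one coda consonant is licensed; onsets are limited to one consonant).
Inserting the epenthetic vowel yields /ɹ/ → /ɹi/, /t/ → /ti/.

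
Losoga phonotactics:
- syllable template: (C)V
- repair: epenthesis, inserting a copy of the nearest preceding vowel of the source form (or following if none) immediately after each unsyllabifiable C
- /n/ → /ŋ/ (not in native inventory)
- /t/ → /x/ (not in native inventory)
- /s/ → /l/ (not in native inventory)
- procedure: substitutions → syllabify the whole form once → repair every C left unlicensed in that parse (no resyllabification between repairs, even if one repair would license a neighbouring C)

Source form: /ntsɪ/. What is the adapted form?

Substitution: /n/ → /ŋ/, /t/ → /x/, /s/ → /l/, giving /ŋxlɪ/.
The consonants /ŋ/, /x/ cannot be parsed into a legal (C)V syllable (no codas are permitted; onsets are limited to one consonant).
Each unlicensed consonant becomes the onset of a new syllable: /ŋ/ → /ŋɪ/, /x/ → /xɪ/.

ŋɪxɪlɪ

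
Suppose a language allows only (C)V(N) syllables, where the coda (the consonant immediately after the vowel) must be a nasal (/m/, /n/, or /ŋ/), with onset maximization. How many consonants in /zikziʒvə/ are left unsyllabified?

2

Under (C)V(N), the unsyllabifiable consonants are /k/, /ʒ/ (only a nasal (/m/, /n/, or /ŋ/) is licensed in coda position; onsets are limited to one consonant).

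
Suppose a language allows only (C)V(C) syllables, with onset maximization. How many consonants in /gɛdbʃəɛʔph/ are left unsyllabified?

3

Under (C)V(C), the unsyllabifiable consonants are /b/, /p/, /h/ (at most one coda consonant is licensed; onsets are limited to one consonant).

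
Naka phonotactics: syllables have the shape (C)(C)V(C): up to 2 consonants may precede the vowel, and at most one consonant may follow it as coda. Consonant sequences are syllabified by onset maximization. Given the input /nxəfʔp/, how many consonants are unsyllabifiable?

The consonants /ʔ/, /p/ cannot be parsed into a legal (C)(C)V(C) syllable (at most one coda consonant is licensed; onsets may contain at most 2 consonants).

2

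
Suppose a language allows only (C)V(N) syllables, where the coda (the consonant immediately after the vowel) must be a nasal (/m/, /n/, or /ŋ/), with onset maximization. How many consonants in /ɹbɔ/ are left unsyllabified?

Syllabifying with onset maximization leaves /ɹ/ stranded (only a nasal (/m/, /n/, or /ŋ/) is licensed in coda position; onsets are limited to one consonant).

1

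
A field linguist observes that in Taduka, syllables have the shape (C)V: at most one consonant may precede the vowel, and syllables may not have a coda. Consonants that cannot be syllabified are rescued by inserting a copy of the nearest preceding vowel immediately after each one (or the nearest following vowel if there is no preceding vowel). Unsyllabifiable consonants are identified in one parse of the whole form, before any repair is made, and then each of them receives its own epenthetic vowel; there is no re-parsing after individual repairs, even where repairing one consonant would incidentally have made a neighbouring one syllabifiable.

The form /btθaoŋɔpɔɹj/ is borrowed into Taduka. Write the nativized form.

The consonants /b/, /t/, /ɹ/, /j/ cannot be parsed into a legal (C)V syllable (no codas are permitted; onsets are limited to one consonant).
Inserting the epenthetic vowel yields /b/ → /ba/, /t/ → /ta/, /ɹ/ → /ɹɔ/, /j/ → /jɔ/.

bataθaoŋɔpɔɹɔjɔ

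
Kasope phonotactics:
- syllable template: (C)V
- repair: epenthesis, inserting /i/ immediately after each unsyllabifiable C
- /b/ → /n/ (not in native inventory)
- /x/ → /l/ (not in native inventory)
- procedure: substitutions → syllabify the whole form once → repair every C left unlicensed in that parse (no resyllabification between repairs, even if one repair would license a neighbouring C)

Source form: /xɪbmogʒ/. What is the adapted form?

Substitution: /x/ → /l/, /b/ → /n/, giving /lɪnmogʒ/.
The consonants /n/, /g/, /ʒ/ cannot be parsed into a legal (C)V syllable (no codas are permitted; onsets are limited to one consonant).
Inserting the epenthetic vowel yields /n/ → /ni/, /g/ → /gi/, /ʒ/ → /ʒi/.

lɪnimogiʒi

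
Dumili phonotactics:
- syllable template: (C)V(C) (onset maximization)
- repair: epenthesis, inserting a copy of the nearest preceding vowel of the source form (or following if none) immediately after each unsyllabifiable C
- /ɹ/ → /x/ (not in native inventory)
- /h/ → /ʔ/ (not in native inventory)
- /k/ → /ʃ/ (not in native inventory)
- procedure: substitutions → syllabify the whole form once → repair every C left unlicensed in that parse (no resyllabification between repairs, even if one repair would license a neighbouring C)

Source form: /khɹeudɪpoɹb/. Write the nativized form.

Substitution: /k/ → /ʃ/, /h/ → /ʔ/, /ɹ/ → /x/, giving /ʃʔxeudɪpoxb/.
Syllabifying with onset maximization leaves /ʃ/, /ʔ/, /b/ stranded (at most one coda consonant is licensed; onsets are limited to one consonant).
Inserting the epenthetic vowel yields /ʃ/ → /ʃe/, /ʔ/ → /ʔe/, /b/ → /bo/.

ʃeʔexeudɪpoxbo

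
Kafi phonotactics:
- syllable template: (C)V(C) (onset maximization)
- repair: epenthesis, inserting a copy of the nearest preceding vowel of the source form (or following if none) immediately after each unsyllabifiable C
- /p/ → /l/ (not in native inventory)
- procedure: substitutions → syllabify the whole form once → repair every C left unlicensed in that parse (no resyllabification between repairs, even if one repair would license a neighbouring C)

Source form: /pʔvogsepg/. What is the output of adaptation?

loʔovogselge

Substitution: /p/ → /l/, giving /lʔvogselg/.
Syllabifying with onset maximization leaves /l/, /ʔ/, /g/ stranded (at most one coda consonant is licensed; onsets are limited to one consonant).
Each unlicensed consonant becomes the onset of a new syllable: /l/ → /lo/, /ʔ/ → /ʔo/, /g/ → /ge/.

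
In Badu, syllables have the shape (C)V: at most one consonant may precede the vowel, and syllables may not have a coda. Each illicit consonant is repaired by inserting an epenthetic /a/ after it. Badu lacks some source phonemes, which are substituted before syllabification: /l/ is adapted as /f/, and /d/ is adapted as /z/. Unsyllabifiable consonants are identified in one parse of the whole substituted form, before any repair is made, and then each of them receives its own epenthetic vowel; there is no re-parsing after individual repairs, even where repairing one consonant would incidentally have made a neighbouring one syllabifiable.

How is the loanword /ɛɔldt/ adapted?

Substitution: /l/ → /f/, /d/ → /z/, giving /ɛɔfzt/.
The consonants /f/, /z/, /t/ cannot be parsed into a legal (C)V syllable (no codas are permitted; onsets are limited to one consonant).
Inserting the epenthetic vowel yields /f/ → /fa/, /z/ → /za/, /t/ → /ta/.

ɛɔfazata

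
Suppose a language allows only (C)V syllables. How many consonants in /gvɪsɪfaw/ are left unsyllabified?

The consonants /g/, /w/ cannot be parsed into a legal (C)V syllable (no codas are permitted; onsets are limited to one consonant).

2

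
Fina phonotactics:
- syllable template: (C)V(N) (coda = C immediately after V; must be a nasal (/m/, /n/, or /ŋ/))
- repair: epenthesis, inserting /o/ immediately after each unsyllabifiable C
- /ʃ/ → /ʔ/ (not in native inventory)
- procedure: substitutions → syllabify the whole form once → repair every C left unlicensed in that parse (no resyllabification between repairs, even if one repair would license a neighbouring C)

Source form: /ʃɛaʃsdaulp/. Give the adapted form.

Substitution: /ʃ/ → /ʔ/, giving /ʔɛaʔsdaulp/.
The consonants /ʔ/, /s/, /l/, /p/ cannot be parsed into a legal (C)V(N) syllable (only a nasal (/m/, /n/, or /ŋ/) is licensed in coda position; onsets are limited to one consonant).
Epenthesis after each stranded consonant: /ʔ/ → /ʔo/, /s/ → /so/, /l/ → /lo/, /p/ → /po/.

ʔɛaʔosodaulopo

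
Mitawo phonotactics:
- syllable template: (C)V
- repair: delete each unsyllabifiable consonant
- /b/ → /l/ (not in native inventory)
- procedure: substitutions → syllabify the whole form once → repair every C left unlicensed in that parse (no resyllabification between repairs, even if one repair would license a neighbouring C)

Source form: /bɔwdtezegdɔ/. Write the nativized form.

Substitution: /b/ → /l/, giving /lɔwdtezegdɔ/.
Syllabifying with onset maximization leaves /w/, /d/, /g/ stranded (no codas are permitted; onsets are limited to one consonant).
Each unlicensed consonant is deleted: /w/, /d/, /g/.

lɔtezedɔ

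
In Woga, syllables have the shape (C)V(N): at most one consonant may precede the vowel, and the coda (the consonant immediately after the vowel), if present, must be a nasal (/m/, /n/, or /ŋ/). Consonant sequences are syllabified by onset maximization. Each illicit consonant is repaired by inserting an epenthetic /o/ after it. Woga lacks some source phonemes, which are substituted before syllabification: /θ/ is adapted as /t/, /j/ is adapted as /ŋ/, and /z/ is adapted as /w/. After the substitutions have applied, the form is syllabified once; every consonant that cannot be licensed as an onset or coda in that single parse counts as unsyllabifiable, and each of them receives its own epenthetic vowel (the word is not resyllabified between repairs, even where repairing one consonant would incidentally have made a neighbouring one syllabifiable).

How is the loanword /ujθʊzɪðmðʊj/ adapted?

uŋtʊwɪðomoðʊŋ

Substitution: /j/ → /ŋ/, /θ/ → /t/, /z/ → /w/, giving /uŋtʊwɪðmðʊŋ/.
Syllabifying with onset maximization leaves /ð/, /m/ stranded (only a nasal (/m/, /n/, or /ŋ/) is licensed in coda position; onsets are limited to one consonant).
Each unlicensed consonant becomes the onset of a new syllable: /ð/ → /ðo/, /m/ → /mo/.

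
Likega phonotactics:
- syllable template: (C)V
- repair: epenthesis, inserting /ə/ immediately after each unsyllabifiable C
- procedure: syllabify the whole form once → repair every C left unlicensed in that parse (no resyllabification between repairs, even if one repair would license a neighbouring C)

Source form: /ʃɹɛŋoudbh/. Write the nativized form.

ʃəɹɛŋoudəbəhə

Syllabifying with onset maximization leaves /ʃ/, /d/, /b/, /h/ stranded (no codas are permitted; onsets are limited to one consonant).
Epenthesis after each stranded consonant: /ʃ/ → /ʃə/, /d/ → /də/, /b/ → /bə/, /h/ → /hə/.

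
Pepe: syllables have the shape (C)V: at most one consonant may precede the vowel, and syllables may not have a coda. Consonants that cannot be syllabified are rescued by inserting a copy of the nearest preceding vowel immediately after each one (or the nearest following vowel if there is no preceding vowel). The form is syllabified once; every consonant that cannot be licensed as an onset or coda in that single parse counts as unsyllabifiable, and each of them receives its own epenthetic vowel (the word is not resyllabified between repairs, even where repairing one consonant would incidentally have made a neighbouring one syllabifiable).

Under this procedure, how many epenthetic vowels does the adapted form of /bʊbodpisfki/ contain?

3

The unsyllabifiable consonants are /d/, /s/, /f/; each receives one epenthetic vowel.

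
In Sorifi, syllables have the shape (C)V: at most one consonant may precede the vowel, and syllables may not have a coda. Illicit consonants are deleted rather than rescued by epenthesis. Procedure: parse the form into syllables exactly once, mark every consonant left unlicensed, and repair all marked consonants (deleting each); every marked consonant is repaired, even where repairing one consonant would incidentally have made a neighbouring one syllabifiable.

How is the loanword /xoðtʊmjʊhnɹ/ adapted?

Syllabifying with onset maximization leaves /ð/, /m/, /h/, /n/, /ɹ/ stranded (no codas are permitted; onsets are limited to one consonant).
Deleting the stranded consonants removes /ð/, /m/, /h/, /n/, /ɹ/.

xotʊjʊ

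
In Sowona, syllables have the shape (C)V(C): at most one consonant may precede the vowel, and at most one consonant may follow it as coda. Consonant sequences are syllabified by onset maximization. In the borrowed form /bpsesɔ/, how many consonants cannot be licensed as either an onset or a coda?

2

The consonants /b/, /p/ cannot be parsed into a legal (C)V(C) syllable (at most one coda consonant is licensed; onsets are limited to one consonant).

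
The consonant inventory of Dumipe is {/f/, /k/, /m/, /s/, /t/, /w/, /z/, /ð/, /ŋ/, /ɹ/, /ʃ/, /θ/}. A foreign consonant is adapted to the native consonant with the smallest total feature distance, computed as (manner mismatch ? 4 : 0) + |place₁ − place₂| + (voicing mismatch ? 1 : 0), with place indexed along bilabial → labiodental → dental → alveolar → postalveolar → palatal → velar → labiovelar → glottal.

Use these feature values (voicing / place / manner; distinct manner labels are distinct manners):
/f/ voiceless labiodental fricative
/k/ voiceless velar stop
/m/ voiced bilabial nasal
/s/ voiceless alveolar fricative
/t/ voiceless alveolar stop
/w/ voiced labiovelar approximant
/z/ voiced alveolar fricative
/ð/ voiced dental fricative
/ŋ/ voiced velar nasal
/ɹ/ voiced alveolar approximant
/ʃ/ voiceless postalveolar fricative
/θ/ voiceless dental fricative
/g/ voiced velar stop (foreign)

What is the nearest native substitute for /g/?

/k/ is closest: same manner (stop), place distance 0 (velar→velar), voicing differs (+1); total 1. Next closest is /t/ at distance 4.

k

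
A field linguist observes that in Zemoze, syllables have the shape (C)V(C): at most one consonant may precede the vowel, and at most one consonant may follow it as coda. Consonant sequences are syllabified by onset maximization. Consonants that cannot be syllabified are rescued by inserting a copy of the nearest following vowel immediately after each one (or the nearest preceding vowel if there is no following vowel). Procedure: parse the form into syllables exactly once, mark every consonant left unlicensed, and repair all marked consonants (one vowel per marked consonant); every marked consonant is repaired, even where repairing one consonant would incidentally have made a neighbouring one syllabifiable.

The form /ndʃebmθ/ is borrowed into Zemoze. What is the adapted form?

nedeʃebmeθe

Syllabifying with onset maximization leaves /n/, /d/, /m/, /θ/ stranded (at most one coda consonant is licensed; onsets are limited to one consonant).
Each unlicensed consonant becomes the onset of a new syllable: /n/ → /ne/, /d/ → /de/, /m/ → /me/, /θ/ → /θe/.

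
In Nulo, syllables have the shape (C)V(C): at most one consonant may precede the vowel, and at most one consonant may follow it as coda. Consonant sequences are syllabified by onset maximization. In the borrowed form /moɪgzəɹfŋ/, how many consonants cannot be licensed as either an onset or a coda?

2

Syllabifying with onset maximization leaves /f/, /ŋ/ stranded (at most one coda consonant is licensed; onsets are limited to one consonant).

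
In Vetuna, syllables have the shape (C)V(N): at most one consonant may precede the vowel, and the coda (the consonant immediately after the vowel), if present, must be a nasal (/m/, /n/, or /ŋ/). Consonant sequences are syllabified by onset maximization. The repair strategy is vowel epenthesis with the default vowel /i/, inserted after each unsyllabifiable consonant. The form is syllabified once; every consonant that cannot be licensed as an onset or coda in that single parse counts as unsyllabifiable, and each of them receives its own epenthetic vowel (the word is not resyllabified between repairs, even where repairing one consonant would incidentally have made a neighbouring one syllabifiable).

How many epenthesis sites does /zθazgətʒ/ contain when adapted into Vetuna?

The unsyllabifiable consonants are /z/, /z/, /t/, /ʒ/; each receives one epenthetic vowel.

4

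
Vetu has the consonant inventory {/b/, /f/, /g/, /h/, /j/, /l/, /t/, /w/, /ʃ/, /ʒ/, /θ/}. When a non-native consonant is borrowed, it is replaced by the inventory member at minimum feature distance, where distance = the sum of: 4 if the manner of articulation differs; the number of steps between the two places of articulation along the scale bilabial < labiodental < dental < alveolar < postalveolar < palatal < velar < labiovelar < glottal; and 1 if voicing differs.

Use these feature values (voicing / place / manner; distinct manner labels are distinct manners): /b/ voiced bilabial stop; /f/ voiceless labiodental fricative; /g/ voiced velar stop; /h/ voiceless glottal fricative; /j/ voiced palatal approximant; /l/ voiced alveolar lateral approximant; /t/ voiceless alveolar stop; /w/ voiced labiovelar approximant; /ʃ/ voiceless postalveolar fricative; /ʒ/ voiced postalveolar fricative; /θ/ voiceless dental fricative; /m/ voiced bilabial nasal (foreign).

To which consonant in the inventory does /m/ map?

b

/b/ is closest: manner differs (nasal→stop, +4), place distance 0 (bilabial→bilabial), same voicing; total 4. Next closest is /f/ at distance 6.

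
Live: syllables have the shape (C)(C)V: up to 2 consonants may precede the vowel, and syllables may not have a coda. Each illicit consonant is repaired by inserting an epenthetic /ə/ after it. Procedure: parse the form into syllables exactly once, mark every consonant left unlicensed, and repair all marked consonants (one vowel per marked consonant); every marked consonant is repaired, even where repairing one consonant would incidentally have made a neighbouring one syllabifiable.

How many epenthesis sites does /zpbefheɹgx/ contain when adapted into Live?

4

The unsyllabifiable consonants are /z/, /ɹ/, /g/, /x/; each receives one epenthetic vowel.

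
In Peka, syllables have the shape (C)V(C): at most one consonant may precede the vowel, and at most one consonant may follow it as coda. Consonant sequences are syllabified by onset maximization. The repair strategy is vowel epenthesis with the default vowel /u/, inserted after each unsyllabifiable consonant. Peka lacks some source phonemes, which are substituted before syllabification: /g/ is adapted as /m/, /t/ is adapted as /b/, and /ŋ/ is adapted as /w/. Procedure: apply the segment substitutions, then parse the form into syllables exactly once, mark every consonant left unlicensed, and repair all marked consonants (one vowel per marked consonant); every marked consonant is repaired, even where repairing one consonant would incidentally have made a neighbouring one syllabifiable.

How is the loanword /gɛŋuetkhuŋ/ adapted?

mɛwuebkuhuw

Substitution: /g/ → /m/, /ŋ/ → /w/, /t/ → /b/, giving /mɛwuebkhuw/.
Under (C)V(C), the unsyllabifiable consonants are /k/ (at most one coda consonant is licensed; onsets are limited to one consonant).
Inserting the epenthetic vowel yields /k/ → /ku/.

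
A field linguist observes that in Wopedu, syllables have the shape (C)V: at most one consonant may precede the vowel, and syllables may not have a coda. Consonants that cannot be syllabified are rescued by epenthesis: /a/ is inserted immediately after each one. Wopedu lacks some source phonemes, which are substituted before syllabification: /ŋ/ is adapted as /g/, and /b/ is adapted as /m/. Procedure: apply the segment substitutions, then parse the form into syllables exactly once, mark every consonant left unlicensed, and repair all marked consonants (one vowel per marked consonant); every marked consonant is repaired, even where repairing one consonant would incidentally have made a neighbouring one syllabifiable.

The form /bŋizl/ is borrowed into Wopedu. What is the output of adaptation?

Substitution: /b/ → /m/, /ŋ/ → /g/, giving /mgizl/.
Under (C)V, the unsyllabifiable consonants are /m/, /z/, /l/ (no codas are permitted; onsets are limited to one consonant).
Epenthesis after each stranded consonant: /m/ → /ma/, /z/ → /za/, /l/ → /la/.

magizala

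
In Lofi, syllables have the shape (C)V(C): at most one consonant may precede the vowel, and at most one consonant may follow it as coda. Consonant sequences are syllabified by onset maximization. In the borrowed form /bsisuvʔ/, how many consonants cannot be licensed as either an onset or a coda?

Syllabifying with onset maximization leaves /b/, /ʔ/ stranded (at most one coda consonant is licensed; onsets are limited to one consonant).

2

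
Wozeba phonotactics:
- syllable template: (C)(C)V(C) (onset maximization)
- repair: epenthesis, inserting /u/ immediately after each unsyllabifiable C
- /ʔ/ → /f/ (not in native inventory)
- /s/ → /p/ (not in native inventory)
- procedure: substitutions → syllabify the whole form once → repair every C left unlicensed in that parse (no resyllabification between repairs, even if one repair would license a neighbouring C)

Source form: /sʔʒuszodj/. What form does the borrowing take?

Substitution: /s/ → /p/, /ʔ/ → /f/, giving /pfʒupzodj/.
The consonants /p/, /j/ cannot be parsed into a legal (C)(C)V(C) syllable (at most one coda consonant is licensed; onsets may contain at most 2 consonants).
Inserting the epenthetic vowel yields /p/ → /pu/, /j/ → /ju/.

pufʒupzodju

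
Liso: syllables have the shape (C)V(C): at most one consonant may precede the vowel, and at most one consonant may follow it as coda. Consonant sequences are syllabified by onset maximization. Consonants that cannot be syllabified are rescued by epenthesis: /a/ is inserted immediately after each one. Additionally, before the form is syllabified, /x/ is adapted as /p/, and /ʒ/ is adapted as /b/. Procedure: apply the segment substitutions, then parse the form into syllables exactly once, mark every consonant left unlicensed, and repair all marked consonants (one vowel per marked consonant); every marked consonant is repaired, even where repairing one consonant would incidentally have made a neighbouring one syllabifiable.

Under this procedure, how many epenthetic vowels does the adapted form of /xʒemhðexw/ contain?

3

After substitution the input is /pbemhðepw/.
The unsyllabifiable consonants are /p/, /h/, /w/; each receives one epenthetic vowel.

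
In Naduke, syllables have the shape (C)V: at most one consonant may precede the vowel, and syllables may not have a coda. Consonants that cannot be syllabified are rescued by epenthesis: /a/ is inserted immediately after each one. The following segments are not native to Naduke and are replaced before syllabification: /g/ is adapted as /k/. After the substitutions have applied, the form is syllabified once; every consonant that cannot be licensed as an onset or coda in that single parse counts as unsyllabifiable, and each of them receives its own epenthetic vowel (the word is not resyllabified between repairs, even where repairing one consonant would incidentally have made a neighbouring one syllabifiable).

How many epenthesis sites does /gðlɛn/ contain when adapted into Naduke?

3

After substitution the input is /kðlɛn/.
The unsyllabifiable consonants are /k/, /ð/, /n/; each receives one epenthetic vowel.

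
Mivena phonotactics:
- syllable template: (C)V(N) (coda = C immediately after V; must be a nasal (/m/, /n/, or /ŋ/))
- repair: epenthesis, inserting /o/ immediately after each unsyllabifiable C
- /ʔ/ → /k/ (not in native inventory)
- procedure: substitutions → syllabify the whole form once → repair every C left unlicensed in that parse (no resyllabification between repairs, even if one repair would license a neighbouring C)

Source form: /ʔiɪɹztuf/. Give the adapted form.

Substitution: /ʔ/ → /k/, giving /kiɪɹztuf/.
Under (C)V(N), the unsyllabifiable consonants are /ɹ/, /z/, /f/ (only a nasal (/m/, /n/, or /ŋ/) is licensed in coda position; onsets are limited to one consonant).
Each unlicensed consonant becomes the onset of a new syllable: /ɹ/ → /ɹo/, /z/ → /zo/, /f/ → /fo/.

kiɪɹozotufo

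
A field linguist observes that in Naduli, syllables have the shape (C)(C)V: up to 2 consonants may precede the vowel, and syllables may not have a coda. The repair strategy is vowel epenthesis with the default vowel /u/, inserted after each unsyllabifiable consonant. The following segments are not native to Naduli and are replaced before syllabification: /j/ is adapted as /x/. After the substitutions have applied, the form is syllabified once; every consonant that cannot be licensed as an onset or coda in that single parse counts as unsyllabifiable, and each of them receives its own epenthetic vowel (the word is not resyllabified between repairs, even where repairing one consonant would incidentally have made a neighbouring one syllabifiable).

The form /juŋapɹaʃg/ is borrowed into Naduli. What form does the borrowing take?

xuŋapɹaʃugu

Substitution: /j/ → /x/, giving /xuŋapɹaʃg/.
Under (C)(C)V, the unsyllabifiable consonants are /ʃ/, /g/ (no codas are permitted; onsets may contain at most 2 consonants).
Each unlicensed consonant becomes the onset of a new syllable: /ʃ/ → /ʃu/, /g/ → /gu/.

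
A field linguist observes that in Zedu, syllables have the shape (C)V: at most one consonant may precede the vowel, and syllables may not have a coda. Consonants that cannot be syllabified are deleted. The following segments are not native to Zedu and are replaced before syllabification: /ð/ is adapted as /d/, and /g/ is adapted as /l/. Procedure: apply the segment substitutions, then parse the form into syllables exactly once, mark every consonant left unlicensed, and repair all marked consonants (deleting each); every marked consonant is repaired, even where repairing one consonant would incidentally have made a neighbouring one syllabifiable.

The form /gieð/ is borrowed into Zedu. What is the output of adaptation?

lie

Substitution: /g/ → /l/, /ð/ → /d/, giving /lied/.
Syllabifying with onset maximization leaves /d/ stranded (no codas are permitted; onsets are limited to one consonant).
Deleting the stranded consonants removes /d/.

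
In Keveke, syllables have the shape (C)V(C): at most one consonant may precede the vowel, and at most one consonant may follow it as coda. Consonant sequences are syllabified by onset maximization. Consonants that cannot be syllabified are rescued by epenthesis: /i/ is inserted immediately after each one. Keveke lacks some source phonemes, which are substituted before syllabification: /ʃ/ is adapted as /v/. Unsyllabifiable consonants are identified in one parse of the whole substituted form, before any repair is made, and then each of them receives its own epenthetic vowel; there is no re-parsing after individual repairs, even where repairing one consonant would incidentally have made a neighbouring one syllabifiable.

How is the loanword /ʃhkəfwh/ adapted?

vihikəfwihi

Substitution: /ʃ/ → /v/, giving /vhkəfwh/.
Under (C)V(C), the unsyllabifiable consonants are /v/, /h/, /w/, /h/ (at most one coda consonant is licensed; onsets are limited to one consonant).
Epenthesis after each stranded consonant: /v/ → /vi/, /h/ → /hi/, /w/ → /wi/, /h/ → /hi/.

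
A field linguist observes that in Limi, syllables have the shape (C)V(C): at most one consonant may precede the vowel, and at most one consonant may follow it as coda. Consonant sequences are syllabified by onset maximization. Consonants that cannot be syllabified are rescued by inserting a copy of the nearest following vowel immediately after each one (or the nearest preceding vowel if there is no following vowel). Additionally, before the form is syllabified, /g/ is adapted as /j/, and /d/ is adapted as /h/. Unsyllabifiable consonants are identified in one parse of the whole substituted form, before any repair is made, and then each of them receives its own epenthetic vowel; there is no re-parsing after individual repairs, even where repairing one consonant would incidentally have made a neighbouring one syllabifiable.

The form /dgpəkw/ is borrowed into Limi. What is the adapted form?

həjəpəkwə

Substitution: /d/ → /h/, /g/ → /j/, giving /hjpəkw/.
Syllabifying with onset maximization leaves /h/, /j/, /w/ stranded (at most one coda consonant is licensed; onsets are limited to one consonant).
Inserting the epenthetic vowel yields /h/ → /hə/, /j/ → /jə/, /w/ → /wə/.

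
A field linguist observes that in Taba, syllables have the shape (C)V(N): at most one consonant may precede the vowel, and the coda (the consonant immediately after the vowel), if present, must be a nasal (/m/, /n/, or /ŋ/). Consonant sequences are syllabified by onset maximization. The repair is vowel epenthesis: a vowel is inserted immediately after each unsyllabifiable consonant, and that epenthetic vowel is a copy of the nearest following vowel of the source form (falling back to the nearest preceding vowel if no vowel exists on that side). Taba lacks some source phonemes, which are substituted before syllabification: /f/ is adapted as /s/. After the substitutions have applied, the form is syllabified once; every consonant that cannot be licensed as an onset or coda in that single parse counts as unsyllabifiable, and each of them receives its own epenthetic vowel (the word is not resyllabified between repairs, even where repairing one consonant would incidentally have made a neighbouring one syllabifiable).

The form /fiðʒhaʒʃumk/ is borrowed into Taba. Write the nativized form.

Substitution: /f/ → /s/, giving /siðʒhaʒʃumk/.
Under (C)V(N), the unsyllabifiable consonants are /ð/, /ʒ/, /ʒ/, /k/ (only a nasal (/m/, /n/, or /ŋ/) is licensed in coda position; onsets are limited to one consonant).
Epenthesis after each stranded consonant: /ð/ → /ða/, /ʒ/ → /ʒa/, /ʒ/ → /ʒu/, /k/ → /ku/.

siðaʒahaʒuʃumku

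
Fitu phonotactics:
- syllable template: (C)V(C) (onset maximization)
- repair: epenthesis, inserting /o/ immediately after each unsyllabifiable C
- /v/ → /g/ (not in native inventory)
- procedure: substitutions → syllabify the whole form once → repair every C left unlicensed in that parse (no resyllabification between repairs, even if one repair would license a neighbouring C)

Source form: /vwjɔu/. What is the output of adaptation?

Substitution: /v/ → /g/, giving /gwjɔu/.
Syllabifying with onset maximization leaves /g/, /w/ stranded (at most one coda consonant is licensed; onsets are limited to one consonant).
Inserting the epenthetic vowel yields /g/ → /go/, /w/ → /wo/.

gowojɔu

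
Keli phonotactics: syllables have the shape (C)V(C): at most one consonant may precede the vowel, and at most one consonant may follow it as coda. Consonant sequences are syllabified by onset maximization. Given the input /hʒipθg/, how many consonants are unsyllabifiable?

Under (C)V(C), the unsyllabifiable consonants are /h/, /θ/, /g/ (at most one coda consonant is licensed; onsets are limited to one consonant).

3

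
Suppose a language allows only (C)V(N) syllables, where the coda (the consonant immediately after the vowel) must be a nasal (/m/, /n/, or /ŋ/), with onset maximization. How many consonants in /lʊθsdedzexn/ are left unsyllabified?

The consonants /θ/, /s/, /d/, /x/, /n/ cannot be parsed into a legal (C)V(N) syllable (only a nasal (/m/, /n/, or /ŋ/) is licensed in coda position; onsets are limited to one consonant).

5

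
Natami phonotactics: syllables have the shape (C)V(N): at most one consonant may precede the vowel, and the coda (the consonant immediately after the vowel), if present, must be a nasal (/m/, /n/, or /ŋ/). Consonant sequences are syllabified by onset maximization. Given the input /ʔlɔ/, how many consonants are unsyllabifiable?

1

The consonants /ʔ/ cannot be parsed into a legal (C)V(N) syllable (only a nasal (/m/, /n/, or /ŋ/) is licensed in coda position; onsets are limited to one consonant).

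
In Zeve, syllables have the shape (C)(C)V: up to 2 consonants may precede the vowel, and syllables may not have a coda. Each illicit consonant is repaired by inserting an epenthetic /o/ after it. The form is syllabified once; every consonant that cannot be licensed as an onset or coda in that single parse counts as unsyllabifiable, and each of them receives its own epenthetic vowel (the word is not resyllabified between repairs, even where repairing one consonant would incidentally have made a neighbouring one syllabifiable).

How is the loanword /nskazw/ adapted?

noskazowo

Under (C)(C)V, the unsyllabifiable consonants are /n/, /z/, /w/ (no codas are permitted; onsets may contain at most 2 consonants).
Inserting the epenthetic vowel yields /n/ → /no/, /z/ → /zo/, /w/ → /wo/.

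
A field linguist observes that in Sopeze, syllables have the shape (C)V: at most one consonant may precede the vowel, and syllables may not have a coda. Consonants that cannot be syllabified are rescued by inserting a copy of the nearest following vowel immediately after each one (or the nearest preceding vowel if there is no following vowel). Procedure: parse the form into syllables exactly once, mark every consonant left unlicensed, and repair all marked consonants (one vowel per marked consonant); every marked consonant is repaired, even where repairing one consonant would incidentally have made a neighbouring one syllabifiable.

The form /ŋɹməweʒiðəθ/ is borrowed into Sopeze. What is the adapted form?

ŋəɹəməweʒiðəθə

The consonants /ŋ/, /ɹ/, /θ/ cannot be parsed into a legal (C)V syllable (no codas are permitted; onsets are limited to one consonant).
Epenthesis after each stranded consonant: /ŋ/ → /ŋə/, /ɹ/ → /ɹə/, /θ/ → /θə/.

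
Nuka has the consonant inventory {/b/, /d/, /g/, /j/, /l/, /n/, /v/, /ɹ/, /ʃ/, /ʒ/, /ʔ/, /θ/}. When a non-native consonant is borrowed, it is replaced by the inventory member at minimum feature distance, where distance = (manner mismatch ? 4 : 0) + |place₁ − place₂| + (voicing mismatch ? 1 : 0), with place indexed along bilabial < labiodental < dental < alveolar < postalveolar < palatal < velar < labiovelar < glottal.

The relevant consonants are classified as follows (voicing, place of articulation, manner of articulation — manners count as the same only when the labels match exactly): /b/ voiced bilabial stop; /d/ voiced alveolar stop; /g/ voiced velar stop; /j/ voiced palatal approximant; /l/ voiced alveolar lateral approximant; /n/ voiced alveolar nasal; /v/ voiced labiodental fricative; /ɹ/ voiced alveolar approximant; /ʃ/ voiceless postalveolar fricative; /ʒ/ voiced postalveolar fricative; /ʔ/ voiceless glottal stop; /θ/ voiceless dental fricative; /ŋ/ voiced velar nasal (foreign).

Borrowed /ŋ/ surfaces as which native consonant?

n

/n/ is closest: same manner (nasal), place distance 3 (velar→alveolar), same voicing; total 3. Next closest is /g/ at distance 4.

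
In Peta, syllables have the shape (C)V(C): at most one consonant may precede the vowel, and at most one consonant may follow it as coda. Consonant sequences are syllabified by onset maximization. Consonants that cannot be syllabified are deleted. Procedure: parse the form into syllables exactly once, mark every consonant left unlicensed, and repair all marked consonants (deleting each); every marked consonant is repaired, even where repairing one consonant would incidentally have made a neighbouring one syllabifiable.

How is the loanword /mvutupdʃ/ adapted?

vutup

Syllabifying with onset maximization leaves /m/, /d/, /ʃ/ stranded (at most one coda consonant is licensed; onsets are limited to one consonant).
Deleting the stranded consonants removes /m/, /d/, /ʃ/.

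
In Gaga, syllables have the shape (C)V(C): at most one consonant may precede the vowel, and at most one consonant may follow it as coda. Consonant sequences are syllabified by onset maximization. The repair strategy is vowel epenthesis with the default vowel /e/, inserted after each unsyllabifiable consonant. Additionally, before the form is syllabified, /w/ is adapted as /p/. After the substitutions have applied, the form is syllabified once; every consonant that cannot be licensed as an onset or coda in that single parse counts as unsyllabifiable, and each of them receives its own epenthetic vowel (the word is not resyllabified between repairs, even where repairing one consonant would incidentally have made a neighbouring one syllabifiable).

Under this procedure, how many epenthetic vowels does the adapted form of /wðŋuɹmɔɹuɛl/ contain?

After substitution the input is /pðŋuɹmɔɹuɛl/.
The unsyllabifiable consonants are /p/, /ð/; each receives one epenthetic vowel.

2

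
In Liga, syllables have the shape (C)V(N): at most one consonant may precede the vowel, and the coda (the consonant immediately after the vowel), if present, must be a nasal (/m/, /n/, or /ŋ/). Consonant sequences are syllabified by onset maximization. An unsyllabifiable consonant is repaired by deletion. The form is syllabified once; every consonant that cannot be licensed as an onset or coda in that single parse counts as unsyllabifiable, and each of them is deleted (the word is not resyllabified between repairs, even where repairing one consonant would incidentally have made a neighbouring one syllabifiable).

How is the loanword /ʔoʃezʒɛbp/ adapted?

Under (C)V(N), the unsyllabifiable consonants are /z/, /b/, /p/ (only a nasal (/m/, /n/, or /ŋ/) is licensed in coda position; onsets are limited to one consonant).
Deleting the stranded consonants removes /z/, /b/, /p/.

ʔoʃeʒɛ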